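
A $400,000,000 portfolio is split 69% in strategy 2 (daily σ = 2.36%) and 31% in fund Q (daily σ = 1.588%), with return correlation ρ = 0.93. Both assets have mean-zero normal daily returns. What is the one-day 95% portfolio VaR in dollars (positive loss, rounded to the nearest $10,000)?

σ_p² = 0.69²·2.36² + 0.31²·1.588² + 2·0.93·0.69·0.31·2.36·1.588 = 4.3851 (%²).
σ_p = √4.3851 = 2.094%.
At 95%, z = 1.645.
VaR = 1.645 × 2.094% = 3.445%; on $400,000,000 that is $13,780,000.

$13,780,000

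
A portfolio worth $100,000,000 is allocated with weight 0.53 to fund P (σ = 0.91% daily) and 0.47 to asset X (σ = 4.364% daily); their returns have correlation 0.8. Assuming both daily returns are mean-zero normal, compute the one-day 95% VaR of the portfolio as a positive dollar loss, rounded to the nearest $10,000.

$4,040,000

σ_p² = 0.53²·0.91² + 0.47²·4.364² + 2·0.8·0.53·0.47·0.91·4.364 = 6.0223 (%²).
σ_p = √6.0223 = 2.454%.
At 95%, z = 1.645.
VaR = 1.645 × 2.454% = 4.037%; on $100,000,000 that is $4,037,000.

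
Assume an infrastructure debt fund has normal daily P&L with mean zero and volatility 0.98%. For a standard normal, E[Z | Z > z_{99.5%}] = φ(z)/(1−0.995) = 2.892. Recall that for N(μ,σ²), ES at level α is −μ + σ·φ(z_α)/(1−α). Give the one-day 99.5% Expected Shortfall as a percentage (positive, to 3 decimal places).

ES = 0.98% × 2.892 = 2.834%.

2.834%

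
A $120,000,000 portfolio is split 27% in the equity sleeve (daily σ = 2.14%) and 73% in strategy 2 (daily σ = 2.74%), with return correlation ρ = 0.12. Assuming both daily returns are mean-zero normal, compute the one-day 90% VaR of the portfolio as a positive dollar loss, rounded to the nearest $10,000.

$3,300,000

σ_p² = 0.27²·2.14² + 0.73²·2.74² + 2·0.12·0.27·0.73·2.14·2.74 = 4.6120 (%²).
σ_p = √4.6120 = 2.148%.
At 90%, z = 1.282.
VaR = 1.282 × 2.148% = 2.754%; on $120,000,000 that is $3,304,800.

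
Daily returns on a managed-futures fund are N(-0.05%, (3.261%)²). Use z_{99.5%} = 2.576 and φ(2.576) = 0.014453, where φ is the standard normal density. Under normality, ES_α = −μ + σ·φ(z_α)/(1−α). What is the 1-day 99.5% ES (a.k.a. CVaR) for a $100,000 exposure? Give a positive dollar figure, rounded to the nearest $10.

$9,480

Tail multiplier: φ(z)/(1−α) = 0.014453 / 0.005 = 2.891.
ES = −(-0.05%) + 3.261% × 2.891 = 9.478%.
On $100,000: 0.09478 × $100,000 = $9,478.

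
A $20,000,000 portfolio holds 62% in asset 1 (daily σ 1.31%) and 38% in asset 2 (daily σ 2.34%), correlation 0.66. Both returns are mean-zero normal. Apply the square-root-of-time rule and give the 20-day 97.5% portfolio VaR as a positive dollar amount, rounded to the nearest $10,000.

σ_p = √(0.62²·1.31² + 0.38²·2.34² + 2·0.66·0.62·0.38·1.31·2.34) = 1.550%.
σ_{20d} = 1.550% × √20 = 6.932%.
z(97.5%) = 1.960.
VaR = 1.960 × 6.932% = 13.587%; on $20,000,000 that is $2,717,400.

$2,720,000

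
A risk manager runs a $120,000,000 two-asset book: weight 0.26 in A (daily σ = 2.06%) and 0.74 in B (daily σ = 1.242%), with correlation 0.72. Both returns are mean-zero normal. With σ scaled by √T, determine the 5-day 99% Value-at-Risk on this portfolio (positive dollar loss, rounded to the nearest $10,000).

σ_p = √(0.26²·2.06² + 0.74²·1.242² + 2·0.72·0.26·0.74·2.06·1.242) = 1.357%.
σ_{5d} = 1.357% × √5 = 3.034%.
z(99%) = 2.326.
VaR = 2.326 × 3.034% = 7.057%; on $120,000,000 that is $8,468,400.

$8,470,000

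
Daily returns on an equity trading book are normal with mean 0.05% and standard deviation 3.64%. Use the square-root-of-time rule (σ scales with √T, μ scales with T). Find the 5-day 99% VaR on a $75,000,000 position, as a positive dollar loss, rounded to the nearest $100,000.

$14,000,000

At 99%, z = 2.326.
σ_{5d} = 3.64% × √5 = 8.139%; μ_{5d} = 5 × 0.05% = 0.250%.
VaR = −(0.250%) + 2.326 × 8.139% = 18.681%.
On $75,000,000: 0.18681 × $75,000,000 = $14,010,750.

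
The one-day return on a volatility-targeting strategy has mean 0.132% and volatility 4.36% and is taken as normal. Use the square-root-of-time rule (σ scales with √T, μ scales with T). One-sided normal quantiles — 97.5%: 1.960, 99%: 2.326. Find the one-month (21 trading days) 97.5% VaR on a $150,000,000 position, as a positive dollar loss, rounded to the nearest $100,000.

$54,600,000

σ_{21d} = 4.36% × √21 = 19.980%; μ_{21d} = 21 × 0.132% = 2.772%.
VaR = −(2.772%) + 1.960 × 19.980% = 36.389%.
On $150,000,000: 0.36389 × $150,000,000 = $54,583,500.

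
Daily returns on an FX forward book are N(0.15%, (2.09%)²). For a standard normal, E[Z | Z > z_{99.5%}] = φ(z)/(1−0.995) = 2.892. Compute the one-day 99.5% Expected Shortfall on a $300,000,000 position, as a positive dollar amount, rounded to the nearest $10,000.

ES = −(0.15%) + 2.09% × 2.892 = 5.894%.
On $300,000,000: 0.05894 × $300,000,000 = $17,682,000.

$17,680,000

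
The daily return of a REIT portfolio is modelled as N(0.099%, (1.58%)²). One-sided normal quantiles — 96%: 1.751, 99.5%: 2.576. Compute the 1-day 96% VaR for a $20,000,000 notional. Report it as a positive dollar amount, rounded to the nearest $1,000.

$534,000

VaR = −μ + z·σ = −(0.099%) + 1.751 × 1.58% = 2.668%.
On $20,000,000: 0.02668 × $20,000,000 = $533,600.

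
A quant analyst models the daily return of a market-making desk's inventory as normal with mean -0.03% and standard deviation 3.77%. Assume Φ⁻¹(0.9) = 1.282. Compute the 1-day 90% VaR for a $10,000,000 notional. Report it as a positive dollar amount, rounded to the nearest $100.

VaR = −μ + z·σ = −(-0.03%) + 1.282 × 3.77% = 4.863%.
On $10,000,000: 0.04863 × $10,000,000 = $486,300.

$486,300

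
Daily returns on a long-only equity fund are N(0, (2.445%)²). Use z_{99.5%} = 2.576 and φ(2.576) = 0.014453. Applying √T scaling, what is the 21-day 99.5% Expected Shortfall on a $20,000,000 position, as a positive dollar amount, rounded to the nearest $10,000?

σ_{21d} = 2.445% × √21 = 11.204%.
ES multiplier = φ(z)/(1−α) = 0.014453/0.005 = 2.891.
ES = 11.204% × 2.891 = 32.391%; on $20,000,000: $6,478,200.

$6,480,000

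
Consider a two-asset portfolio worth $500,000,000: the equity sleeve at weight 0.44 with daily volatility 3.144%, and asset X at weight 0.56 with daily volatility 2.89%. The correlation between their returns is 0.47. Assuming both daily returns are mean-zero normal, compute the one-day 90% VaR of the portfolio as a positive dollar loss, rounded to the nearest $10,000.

$16,510,000

σ_p² = 0.44²·3.144² + 0.56²·2.89² + 2·0.47·0.44·0.56·3.144·2.89 = 6.6374 (%²).
σ_p = √6.6374 = 2.576%.
At 90%, z = 1.282.
VaR = 1.282 × 2.576% = 3.302%; on $500,000,000 that is $16,510,000.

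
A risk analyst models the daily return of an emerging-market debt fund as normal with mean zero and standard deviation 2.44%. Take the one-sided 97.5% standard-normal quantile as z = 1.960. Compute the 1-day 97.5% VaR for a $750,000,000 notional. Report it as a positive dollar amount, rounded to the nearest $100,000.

$35,900,000

VaR = z·σ = 1.960 × 2.44% = 4.782%.
On $750,000,000: 0.04782 × $750,000,000 = $35,865,000.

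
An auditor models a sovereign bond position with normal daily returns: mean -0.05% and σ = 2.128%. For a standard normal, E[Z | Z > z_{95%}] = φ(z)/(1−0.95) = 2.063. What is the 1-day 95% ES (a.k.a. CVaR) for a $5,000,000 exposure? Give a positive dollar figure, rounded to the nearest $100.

ES = −(-0.05%) + 2.128% × 2.063 = 4.440%.
On $5,000,000: 0.04440 × $5,000,000 = $222,000.

$222,000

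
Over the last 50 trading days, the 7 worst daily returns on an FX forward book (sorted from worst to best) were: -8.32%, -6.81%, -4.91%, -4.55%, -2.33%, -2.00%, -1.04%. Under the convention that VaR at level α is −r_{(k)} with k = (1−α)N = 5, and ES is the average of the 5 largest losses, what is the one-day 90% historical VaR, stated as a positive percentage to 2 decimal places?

2.33%

k = 5; the 5th lowest return is -2.33%, so VaR = 2.33%.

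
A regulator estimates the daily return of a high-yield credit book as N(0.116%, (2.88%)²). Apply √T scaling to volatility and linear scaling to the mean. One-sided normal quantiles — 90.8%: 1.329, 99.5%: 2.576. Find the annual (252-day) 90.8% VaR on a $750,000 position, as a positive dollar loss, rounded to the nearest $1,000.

$236,000

σ_{252d} = 2.88% × √252 = 45.719%; μ_{252d} = 252 × 0.116% = 29.232%.
VaR = −(29.232%) + 1.329 × 45.719% = 31.529%.
On $750,000: 0.31529 × $750,000 = $236,468.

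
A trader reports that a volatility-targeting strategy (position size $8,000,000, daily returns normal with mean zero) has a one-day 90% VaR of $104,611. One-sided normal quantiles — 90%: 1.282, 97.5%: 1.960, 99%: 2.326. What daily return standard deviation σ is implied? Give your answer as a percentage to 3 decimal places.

1.020%

VaR as a fraction: $104,611 / $8,000,000 = 1.308%.
σ = VaR / z = 1.308% / 1.282 = 1.020%.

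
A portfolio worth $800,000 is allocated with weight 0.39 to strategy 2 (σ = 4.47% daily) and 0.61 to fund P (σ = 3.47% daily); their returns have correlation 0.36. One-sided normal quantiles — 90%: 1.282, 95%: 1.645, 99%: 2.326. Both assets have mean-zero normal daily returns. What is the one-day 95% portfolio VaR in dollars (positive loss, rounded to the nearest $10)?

σ_p² = 0.39²·4.47² + 0.61²·3.47² + 2·0.36·0.39·0.61·4.47·3.47 = 10.1763 (%²).
σ_p = √10.1763 = 3.190%.
VaR = 1.645 × 3.190% = 5.248%; on $800,000 that is $41,984.

$41,980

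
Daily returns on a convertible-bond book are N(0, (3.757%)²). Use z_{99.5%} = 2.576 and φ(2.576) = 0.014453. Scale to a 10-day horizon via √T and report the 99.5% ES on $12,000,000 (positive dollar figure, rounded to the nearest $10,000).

$4,120,000

σ_{10d} = 3.757% × √10 = 11.881%.
ES multiplier = φ(z)/(1−α) = 0.014453/0.005 = 2.891.
ES = 11.881% × 2.891 = 34.348%; on $12,000,000: $4,121,760.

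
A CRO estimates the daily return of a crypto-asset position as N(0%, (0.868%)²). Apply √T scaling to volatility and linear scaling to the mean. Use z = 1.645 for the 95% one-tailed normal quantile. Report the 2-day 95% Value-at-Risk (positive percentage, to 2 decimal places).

σ_{2d} = 0.868% × √2 = 1.228%.
VaR = 1.645 × 1.228% = 2.020%.

2.02%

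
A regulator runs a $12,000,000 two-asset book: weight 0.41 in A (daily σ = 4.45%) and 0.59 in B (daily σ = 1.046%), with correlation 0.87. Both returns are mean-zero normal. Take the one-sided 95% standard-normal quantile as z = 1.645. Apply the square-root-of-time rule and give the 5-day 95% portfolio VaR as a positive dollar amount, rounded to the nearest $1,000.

$1,051,000

σ_p = √(0.41²·4.45² + 0.59²·1.046² + 2·0.87·0.41·0.59·4.45·1.046) = 2.381%.
σ_{5d} = 2.381% × √5 = 5.324%.
VaR = 1.645 × 5.324% = 8.758%; on $12,000,000 that is $1,050,960.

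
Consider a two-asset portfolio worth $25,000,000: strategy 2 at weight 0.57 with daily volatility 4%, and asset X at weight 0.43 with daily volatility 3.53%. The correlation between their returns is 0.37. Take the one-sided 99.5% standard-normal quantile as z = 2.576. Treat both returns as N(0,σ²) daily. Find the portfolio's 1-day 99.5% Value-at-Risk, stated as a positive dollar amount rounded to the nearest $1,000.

σ_p² = 0.57²·4² + 0.43²·3.53² + 2·0.37·0.57·0.43·4·3.53 = 10.0634 (%²).
σ_p = √10.0634 = 3.172%.
VaR = 2.576 × 3.172% = 8.171%; on $25,000,000 that is $2,042,750.

$2,043,000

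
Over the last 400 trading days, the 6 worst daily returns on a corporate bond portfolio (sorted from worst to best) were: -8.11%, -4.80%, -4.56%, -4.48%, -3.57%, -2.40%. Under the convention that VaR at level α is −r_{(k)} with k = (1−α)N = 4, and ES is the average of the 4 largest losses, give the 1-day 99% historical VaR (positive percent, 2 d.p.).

k = 4; the 4th lowest return is -4.48%, so VaR = 4.48%.

4.48%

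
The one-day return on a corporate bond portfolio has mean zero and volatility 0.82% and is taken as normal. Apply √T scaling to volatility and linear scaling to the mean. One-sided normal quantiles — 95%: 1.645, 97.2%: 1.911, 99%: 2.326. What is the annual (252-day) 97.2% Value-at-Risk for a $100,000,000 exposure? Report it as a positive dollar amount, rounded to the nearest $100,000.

σ_{252d} = 0.82% × √252 = 13.017%.
VaR = 1.911 × 13.017% = 24.875%.
On $100,000,000: 0.24875 × $100,000,000 = $24,875,000.

$24,900,000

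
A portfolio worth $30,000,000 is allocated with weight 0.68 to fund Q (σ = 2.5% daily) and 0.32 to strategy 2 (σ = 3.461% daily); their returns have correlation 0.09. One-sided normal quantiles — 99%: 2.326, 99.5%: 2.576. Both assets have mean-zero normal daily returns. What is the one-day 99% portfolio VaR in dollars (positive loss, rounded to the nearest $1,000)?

σ_p² = 0.68²·2.5² + 0.32²·3.461² + 2·0.09·0.68·0.32·2.5·3.461 = 4.4555 (%²).
σ_p = √4.4555 = 2.111%.
VaR = 2.326 × 2.111% = 4.910%; on $30,000,000 that is $1,473,000.

$1,473,000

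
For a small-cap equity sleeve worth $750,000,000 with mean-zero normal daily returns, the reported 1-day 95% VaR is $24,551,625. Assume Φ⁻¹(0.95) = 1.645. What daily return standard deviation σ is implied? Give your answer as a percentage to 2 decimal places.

1.99%

VaR as a fraction: $24,551,625 / $750,000,000 = 3.274%.
σ = VaR / z = 3.274% / 1.645 = 1.990%.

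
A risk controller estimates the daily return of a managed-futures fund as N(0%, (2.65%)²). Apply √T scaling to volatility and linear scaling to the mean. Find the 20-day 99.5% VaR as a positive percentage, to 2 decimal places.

At 99.5%, z = 2.576.
σ_{20d} = 2.65% × √20 = 11.851%.
VaR = 2.576 × 11.851% = 30.528%.

30.53%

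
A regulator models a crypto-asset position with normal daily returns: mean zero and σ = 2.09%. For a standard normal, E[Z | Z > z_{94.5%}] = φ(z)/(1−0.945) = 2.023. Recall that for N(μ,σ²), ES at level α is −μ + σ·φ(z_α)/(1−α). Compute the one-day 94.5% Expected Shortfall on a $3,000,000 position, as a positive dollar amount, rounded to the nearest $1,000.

$127,000

ES = 2.09% × 2.023 = 4.228%.
On $3,000,000: 0.04228 × $3,000,000 = $126,840.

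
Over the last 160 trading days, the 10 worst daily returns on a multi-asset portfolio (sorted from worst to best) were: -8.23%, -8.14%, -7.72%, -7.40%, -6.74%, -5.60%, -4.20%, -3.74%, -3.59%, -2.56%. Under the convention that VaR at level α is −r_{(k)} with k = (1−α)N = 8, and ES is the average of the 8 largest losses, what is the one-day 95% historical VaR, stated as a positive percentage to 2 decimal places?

k = 8; the 8th lowest return is -3.74%, so VaR = 3.74%.

3.74%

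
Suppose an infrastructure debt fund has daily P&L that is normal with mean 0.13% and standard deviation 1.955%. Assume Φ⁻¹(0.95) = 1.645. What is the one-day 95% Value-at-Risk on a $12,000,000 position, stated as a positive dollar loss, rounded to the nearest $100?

$370,300

VaR = −μ + z·σ = −(0.13%) + 1.645 × 1.955% = 3.086%.
On $12,000,000: 0.03086 × $12,000,000 = $370,320.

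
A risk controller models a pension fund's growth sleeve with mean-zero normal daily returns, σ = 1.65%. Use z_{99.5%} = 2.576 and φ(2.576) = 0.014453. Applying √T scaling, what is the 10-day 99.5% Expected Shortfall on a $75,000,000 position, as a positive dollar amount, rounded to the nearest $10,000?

$11,310,000

σ_{10d} = 1.65% × √10 = 5.218%.
ES multiplier = φ(z)/(1−α) = 0.014453/0.005 = 2.891.
ES = 5.218% × 2.891 = 15.085%; on $75,000,000: $11,313,750.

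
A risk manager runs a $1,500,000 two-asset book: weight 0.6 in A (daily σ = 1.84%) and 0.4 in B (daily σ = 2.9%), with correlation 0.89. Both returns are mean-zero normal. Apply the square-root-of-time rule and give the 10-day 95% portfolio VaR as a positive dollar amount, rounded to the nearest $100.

σ_p = √(0.6²·1.84² + 0.4²·2.9² + 2·0.89·0.6·0.4·1.84·2.9) = 2.201%.
σ_{10d} = 2.201% × √10 = 6.960%.
z(95%) = 1.645.
VaR = 1.645 × 6.960% = 11.449%; on $1,500,000 that is $171,735.

$171,700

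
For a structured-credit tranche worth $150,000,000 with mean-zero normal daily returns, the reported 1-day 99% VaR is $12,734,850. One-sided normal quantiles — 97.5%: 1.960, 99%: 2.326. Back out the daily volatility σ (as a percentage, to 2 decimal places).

VaR as a fraction: $12,734,850 / $150,000,000 = 8.490%.
σ = VaR / z = 8.490% / 2.326 = 3.650%.

3.65%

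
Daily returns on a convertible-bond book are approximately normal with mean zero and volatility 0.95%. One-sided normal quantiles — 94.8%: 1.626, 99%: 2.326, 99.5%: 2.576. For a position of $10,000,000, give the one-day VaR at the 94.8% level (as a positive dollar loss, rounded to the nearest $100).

VaR = z·σ = 1.626 × 0.95% = 1.545%.
On $10,000,000: 0.01545 × $10,000,000 = $154,500.

$154,500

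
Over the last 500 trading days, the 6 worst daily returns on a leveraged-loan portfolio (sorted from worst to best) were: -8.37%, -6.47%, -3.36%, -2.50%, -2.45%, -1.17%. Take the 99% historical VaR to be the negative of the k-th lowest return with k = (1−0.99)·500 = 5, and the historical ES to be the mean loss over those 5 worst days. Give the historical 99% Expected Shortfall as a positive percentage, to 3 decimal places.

4.630%

The 5 worst returns sum to -23.15%.
ES = −(-23.15%) / 5 = 4.63% ≈ 4.630%.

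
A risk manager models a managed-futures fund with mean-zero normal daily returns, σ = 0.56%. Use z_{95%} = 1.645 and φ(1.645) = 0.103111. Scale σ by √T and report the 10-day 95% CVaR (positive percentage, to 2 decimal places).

3.65%

σ_{10d} = 0.56% × √10 = 1.771%.
ES multiplier = φ(z)/(1−α) = 0.103111/0.05 = 2.062.
ES = 1.771% × 2.062 = 3.652%.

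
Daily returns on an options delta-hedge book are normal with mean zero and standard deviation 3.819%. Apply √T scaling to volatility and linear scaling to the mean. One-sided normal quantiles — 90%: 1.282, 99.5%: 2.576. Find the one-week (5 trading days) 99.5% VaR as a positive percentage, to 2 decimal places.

22.00%

σ_{5d} = 3.819% × √5 = 8.540%.
VaR = 2.576 × 8.540% = 21.999%.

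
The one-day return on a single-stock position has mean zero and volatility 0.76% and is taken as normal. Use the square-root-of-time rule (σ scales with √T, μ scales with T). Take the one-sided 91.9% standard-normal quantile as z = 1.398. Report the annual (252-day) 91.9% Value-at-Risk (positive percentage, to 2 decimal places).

16.87%

σ_{252d} = 0.76% × √252 = 12.065%.
VaR = 1.398 × 12.065% = 16.867%.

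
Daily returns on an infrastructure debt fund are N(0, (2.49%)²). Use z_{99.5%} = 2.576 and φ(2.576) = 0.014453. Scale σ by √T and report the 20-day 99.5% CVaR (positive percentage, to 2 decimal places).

σ_{20d} = 2.49% × √20 = 11.136%.
ES multiplier = φ(z)/(1−α) = 0.014453/0.005 = 2.891.
ES = 11.136% × 2.891 = 32.194%.

32.19%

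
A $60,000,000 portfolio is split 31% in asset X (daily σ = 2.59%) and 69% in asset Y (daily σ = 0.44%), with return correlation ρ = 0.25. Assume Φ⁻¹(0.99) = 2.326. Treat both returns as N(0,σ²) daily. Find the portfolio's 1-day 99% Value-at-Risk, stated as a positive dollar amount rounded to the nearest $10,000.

$1,290,000

σ_p² = 0.31²·2.59² + 0.69²·0.44² + 2·0.25·0.31·0.69·2.59·0.44 = 0.8587 (%²).
σ_p = √0.8587 = 0.927%.
VaR = 2.326 × 0.927% = 2.156%; on $60,000,000 that is $1,293,600.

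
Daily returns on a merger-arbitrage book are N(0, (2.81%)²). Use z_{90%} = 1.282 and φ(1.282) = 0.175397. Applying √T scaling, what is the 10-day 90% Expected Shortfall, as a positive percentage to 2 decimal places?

15.59%

σ_{10d} = 2.81% × √10 = 8.886%.
ES multiplier = φ(z)/(1−α) = 0.175397/0.1 = 1.754.
ES = 8.886% × 1.754 = 15.586%.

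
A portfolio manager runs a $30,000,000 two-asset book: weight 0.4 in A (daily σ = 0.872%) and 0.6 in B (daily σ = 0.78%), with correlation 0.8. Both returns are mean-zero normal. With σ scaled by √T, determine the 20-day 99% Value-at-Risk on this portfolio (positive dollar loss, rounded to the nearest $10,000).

$2,420,000

σ_p = √(0.4²·0.872² + 0.6²·0.78² + 2·0.8·0.4·0.6·0.872·0.78) = 0.776%.
σ_{20d} = 0.776% × √20 = 3.470%.
z(99%) = 2.326.
VaR = 2.326 × 3.470% = 8.071%; on $30,000,000 that is $2,421,300.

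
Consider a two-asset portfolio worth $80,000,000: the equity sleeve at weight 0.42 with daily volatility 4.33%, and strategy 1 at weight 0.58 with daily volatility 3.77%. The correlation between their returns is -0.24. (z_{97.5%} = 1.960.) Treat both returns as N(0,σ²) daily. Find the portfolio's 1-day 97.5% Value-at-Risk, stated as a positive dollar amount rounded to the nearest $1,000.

$3,898,000

σ_p² = 0.42²·4.33² + 0.58²·3.77² + 2·-0.24·0.42·0.58·4.33·3.77 = 6.1798 (%²).
σ_p = √6.1798 = 2.486%.
VaR = 1.960 × 2.486% = 4.873%; on $80,000,000 that is $3,898,400.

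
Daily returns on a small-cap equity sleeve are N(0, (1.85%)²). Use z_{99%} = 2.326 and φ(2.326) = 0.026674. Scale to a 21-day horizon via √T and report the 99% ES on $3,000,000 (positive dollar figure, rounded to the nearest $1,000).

$678,000

σ_{21d} = 1.85% × √21 = 8.478%.
ES multiplier = φ(z)/(1−α) = 0.026674/0.01 = 2.667.
ES = 8.478% × 2.667 = 22.611%; on $3,000,000: $678,330.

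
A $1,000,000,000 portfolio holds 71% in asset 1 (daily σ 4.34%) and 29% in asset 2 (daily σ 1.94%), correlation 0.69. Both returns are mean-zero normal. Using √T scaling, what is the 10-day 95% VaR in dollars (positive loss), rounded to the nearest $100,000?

σ_p = √(0.71²·4.34² + 0.29²·1.94² + 2·0.69·0.71·0.29·4.34·1.94) = 3.493%.
σ_{10d} = 3.493% × √10 = 11.046%.
z(95%) = 1.645.
VaR = 1.645 × 11.046% = 18.171%; on $1,000,000,000 that is $181,710,000.

$181,700,000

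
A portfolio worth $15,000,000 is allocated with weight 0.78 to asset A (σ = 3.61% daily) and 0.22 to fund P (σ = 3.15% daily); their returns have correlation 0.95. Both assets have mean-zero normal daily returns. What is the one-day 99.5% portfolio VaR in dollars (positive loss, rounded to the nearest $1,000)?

$1,345,000

σ_p² = 0.78²·3.61² + 0.22²·3.15² + 2·0.95·0.78·0.22·3.61·3.15 = 12.1165 (%²).
σ_p = √12.1165 = 3.481%.
At 99.5%, z = 2.576.
VaR = 2.576 × 3.481% = 8.967%; on $15,000,000 that is $1,345,050.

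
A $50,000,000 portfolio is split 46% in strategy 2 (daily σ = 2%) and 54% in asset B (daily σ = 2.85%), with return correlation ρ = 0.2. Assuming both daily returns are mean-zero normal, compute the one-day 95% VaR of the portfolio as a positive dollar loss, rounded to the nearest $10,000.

$1,600,000

σ_p² = 0.46²·2² + 0.54²·2.85² + 2·0.2·0.46·0.54·2·2.85 = 3.7813 (%²).
σ_p = √3.7813 = 1.945%.
At 95%, z = 1.645.
VaR = 1.645 × 1.945% = 3.200%; on $50,000,000 that is $1,600,000.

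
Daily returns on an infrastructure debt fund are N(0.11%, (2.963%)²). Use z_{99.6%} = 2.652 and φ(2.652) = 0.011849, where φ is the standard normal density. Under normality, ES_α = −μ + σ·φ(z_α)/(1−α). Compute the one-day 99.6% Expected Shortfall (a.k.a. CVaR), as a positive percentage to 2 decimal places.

Tail multiplier: φ(z)/(1−α) = 0.011849 / 0.004 = 2.962.
ES = −(0.11%) + 2.963% × 2.962 = 8.666%.

8.67%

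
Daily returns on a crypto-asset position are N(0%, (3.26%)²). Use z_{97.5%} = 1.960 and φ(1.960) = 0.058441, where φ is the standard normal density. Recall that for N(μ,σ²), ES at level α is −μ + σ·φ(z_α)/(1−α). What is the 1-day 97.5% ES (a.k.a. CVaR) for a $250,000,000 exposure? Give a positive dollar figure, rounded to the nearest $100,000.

Tail multiplier: φ(z)/(1−α) = 0.058441 / 0.025 = 2.338.
ES = 3.26% × 2.338 = 7.622%.
On $250,000,000: 0.07622 × $250,000,000 = $19,055,000.

$19,100,000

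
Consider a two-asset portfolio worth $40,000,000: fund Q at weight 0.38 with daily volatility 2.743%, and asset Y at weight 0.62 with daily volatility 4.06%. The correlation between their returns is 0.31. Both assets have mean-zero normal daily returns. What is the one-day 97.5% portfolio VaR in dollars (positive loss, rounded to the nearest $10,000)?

σ_p² = 0.38²·2.743² + 0.62²·4.06² + 2·0.31·0.38·0.62·2.743·4.06 = 9.0495 (%²).
σ_p = √9.0495 = 3.008%.
At 97.5%, z = 1.960.
VaR = 1.960 × 3.008% = 5.896%; on $40,000,000 that is $2,358,400.

$2,360,000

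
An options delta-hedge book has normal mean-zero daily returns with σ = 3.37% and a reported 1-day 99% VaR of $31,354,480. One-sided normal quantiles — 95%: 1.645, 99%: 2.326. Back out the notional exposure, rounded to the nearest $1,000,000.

$400,000,000

VaR as a fraction of value: z·σ = 2.326 × 3.37% = 7.83862%.
Position = $31,354,480 / 0.0783862 = $400,000,000.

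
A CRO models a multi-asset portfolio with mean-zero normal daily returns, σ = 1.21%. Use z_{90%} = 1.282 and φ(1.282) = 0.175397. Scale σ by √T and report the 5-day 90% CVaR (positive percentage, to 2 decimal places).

σ_{5d} = 1.21% × √5 = 2.706%.
ES multiplier = φ(z)/(1−α) = 0.175397/0.1 = 1.754.
ES = 2.706% × 1.754 = 4.746%.

4.75%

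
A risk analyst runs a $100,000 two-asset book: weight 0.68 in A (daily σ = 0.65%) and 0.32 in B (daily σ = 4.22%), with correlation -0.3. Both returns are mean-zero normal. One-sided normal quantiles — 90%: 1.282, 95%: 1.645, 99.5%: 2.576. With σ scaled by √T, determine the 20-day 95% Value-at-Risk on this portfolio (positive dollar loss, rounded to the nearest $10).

$9,480

σ_p = √(0.68²·0.65² + 0.32²·4.22² + 2·-0.3·0.68·0.32·0.65·4.22) = 1.289%.
σ_{20d} = 1.289% × √20 = 5.765%.
VaR = 1.645 × 5.765% = 9.483%; on $100,000 that is $9,483.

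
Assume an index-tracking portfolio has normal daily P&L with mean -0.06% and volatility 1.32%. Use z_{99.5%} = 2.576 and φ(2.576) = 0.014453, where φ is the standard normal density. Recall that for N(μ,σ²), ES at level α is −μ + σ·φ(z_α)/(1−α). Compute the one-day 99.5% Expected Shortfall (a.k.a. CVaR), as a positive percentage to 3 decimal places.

3.876%

Tail multiplier: φ(z)/(1−α) = 0.014453 / 0.005 = 2.891.
ES = −(-0.06%) + 1.32% × 2.891 = 3.876%.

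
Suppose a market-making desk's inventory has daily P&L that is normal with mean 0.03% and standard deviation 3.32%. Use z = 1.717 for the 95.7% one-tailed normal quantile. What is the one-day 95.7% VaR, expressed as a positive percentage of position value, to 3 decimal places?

5.670%

VaR = −μ + z·σ = −(0.03%) + 1.717 × 3.32% = 5.670%.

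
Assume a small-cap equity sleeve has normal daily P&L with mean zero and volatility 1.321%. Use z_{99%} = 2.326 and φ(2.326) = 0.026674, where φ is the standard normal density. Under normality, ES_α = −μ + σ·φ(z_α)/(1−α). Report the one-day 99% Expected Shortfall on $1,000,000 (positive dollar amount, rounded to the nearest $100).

$35,200

Tail multiplier: φ(z)/(1−α) = 0.026674 / 0.01 = 2.667.
ES = 1.321% × 2.667 = 3.523%.
On $1,000,000: 0.03523 × $1,000,000 = $35,230.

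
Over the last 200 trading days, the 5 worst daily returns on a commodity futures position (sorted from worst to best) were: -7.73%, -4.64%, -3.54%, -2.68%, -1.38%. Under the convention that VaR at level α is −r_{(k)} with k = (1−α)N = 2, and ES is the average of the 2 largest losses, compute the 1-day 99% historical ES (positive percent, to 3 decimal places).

6.185%

The 2 worst returns sum to -12.37%.
ES = −(-12.37%) / 2 = 6.185%.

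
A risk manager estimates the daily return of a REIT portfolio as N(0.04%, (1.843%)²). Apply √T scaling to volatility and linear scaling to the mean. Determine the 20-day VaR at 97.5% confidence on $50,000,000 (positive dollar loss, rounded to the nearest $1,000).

$7,677,000

At 97.5%, z = 1.960.
σ_{20d} = 1.843% × √20 = 8.242%; μ_{20d} = 20 × 0.04% = 0.800%.
VaR = −(0.800%) + 1.960 × 8.242% = 15.354%.
On $50,000,000: 0.15354 × $50,000,000 = $7,677,000.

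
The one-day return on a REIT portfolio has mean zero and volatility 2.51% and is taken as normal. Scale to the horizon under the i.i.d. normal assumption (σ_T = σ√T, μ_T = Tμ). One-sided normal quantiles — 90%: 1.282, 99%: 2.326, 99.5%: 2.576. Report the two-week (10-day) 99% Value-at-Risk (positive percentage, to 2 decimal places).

σ_{10d} = 2.51% × √10 = 7.937%.
VaR = 2.326 × 7.937% = 18.461%.

18.46%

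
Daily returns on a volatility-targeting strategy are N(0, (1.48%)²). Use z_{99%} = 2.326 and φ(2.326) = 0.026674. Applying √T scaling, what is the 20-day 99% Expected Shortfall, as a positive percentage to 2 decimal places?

17.65%

σ_{20d} = 1.48% × √20 = 6.619%.
ES multiplier = φ(z)/(1−α) = 0.026674/0.01 = 2.667.
ES = 6.619% × 2.667 = 17.653%.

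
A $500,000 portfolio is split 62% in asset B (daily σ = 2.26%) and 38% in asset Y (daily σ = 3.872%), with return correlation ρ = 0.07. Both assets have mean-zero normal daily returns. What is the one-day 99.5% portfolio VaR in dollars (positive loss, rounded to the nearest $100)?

$27,100

σ_p² = 0.62²·2.26² + 0.38²·3.872² + 2·0.07·0.62·0.38·2.26·3.872 = 4.4169 (%²).
σ_p = √4.4169 = 2.102%.
At 99.5%, z = 2.576.
VaR = 2.576 × 2.102% = 5.415%; on $500,000 that is $27,075.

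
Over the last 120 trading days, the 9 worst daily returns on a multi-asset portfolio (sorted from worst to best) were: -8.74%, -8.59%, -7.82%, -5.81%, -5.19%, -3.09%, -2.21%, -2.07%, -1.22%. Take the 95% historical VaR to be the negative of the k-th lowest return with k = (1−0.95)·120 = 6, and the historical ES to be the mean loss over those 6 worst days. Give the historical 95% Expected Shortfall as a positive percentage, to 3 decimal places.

The 6 worst returns sum to -39.24%.
ES = −(-39.24%) / 6 = 6.54% ≈ 6.540%.

6.540%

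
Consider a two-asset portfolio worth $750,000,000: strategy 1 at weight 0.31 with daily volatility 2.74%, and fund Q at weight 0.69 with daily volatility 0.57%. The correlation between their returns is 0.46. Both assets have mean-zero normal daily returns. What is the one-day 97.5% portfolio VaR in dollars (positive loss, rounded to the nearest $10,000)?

$15,990,000

σ_p² = 0.31²·2.74² + 0.69²·0.57² + 2·0.46·0.31·0.69·2.74·0.57 = 1.1835 (%²).
σ_p = √1.1835 = 1.088%.
At 97.5%, z = 1.960.
VaR = 1.960 × 1.088% = 2.132%; on $750,000,000 that is $15,990,000.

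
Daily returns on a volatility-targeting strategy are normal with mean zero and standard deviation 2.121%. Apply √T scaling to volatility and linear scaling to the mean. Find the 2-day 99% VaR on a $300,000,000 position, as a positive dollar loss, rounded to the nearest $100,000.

$20,900,000

At 99%, z = 2.326.
σ_{2d} = 2.121% × √2 = 3.000%.
VaR = 2.326 × 3.000% = 6.978%.
On $300,000,000: 0.06978 × $300,000,000 = $20,934,000.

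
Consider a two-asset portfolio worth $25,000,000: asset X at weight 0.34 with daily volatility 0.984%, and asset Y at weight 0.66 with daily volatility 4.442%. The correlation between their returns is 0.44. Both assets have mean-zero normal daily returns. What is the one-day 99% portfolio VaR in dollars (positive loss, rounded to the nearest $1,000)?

$1,799,000

σ_p² = 0.34²·0.984² + 0.66²·4.442² + 2·0.44·0.34·0.66·0.984·4.442 = 9.5700 (%²).
σ_p = √9.5700 = 3.094%.
At 99%, z = 2.326.
VaR = 2.326 × 3.094% = 7.197%; on $25,000,000 that is $1,799,250.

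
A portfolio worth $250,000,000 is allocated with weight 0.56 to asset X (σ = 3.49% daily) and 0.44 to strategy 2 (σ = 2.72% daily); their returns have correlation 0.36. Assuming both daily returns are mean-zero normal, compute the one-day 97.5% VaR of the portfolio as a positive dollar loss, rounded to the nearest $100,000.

σ_p² = 0.56²·3.49² + 0.44²·2.72² + 2·0.36·0.56·0.44·3.49·2.72 = 6.9361 (%²).
σ_p = √6.9361 = 2.634%.
At 97.5%, z = 1.960.
VaR = 1.960 × 2.634% = 5.163%; on $250,000,000 that is $12,907,500.

$12,900,000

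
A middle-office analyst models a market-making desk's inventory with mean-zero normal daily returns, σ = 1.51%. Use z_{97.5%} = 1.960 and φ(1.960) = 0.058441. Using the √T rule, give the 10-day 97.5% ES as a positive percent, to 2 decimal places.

11.16%

σ_{10d} = 1.51% × √10 = 4.775%.
ES multiplier = φ(z)/(1−α) = 0.058441/0.025 = 2.338.
ES = 4.775% × 2.338 = 11.164%.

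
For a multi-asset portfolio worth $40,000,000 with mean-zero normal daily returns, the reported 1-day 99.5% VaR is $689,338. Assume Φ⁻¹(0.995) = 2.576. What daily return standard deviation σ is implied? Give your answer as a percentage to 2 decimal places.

VaR as a fraction: $689,338 / $40,000,000 = 1.723%.
σ = VaR / z = 1.723% / 2.576 = 0.669%.

0.67%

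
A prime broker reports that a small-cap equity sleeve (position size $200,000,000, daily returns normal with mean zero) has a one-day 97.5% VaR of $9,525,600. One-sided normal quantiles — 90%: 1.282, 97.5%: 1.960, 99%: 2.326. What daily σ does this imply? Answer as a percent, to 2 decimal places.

2.43%

VaR as a fraction: $9,525,600 / $200,000,000 = 4.763%.
σ = VaR / z = 4.763% / 1.960 = 2.430%.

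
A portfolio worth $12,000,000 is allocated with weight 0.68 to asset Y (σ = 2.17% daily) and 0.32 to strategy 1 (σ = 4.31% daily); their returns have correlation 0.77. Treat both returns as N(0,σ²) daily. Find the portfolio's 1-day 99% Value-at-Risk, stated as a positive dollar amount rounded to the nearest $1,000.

σ_p² = 0.68²·2.17² + 0.32²·4.31² + 2·0.77·0.68·0.32·2.17·4.31 = 7.2137 (%²).
σ_p = √7.2137 = 2.686%.
At 99%, z = 2.326.
VaR = 2.326 × 2.686% = 6.248%; on $12,000,000 that is $749,760.

$750,000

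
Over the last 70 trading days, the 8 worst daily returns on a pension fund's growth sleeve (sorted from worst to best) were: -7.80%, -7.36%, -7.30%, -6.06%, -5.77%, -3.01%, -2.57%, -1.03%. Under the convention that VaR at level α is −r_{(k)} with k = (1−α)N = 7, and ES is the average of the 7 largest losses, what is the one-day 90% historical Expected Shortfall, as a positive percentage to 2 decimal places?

The 7 worst returns sum to -39.87%.
ES = −(-39.87%) / 7 = 5.6957…% ≈ 5.70%.

5.70%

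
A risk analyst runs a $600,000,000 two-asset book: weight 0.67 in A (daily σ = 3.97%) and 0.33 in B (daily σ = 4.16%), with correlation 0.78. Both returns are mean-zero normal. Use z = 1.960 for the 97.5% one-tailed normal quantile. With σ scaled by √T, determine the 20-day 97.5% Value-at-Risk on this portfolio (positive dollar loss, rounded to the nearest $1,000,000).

$201,000,000

σ_p = √(0.67²·3.97² + 0.33²·4.16² + 2·0.78·0.67·0.33·3.97·4.16) = 3.828%.
σ_{20d} = 3.828% × √20 = 17.119%.
VaR = 1.960 × 17.119% = 33.553%; on $600,000,000 that is $201,318,000.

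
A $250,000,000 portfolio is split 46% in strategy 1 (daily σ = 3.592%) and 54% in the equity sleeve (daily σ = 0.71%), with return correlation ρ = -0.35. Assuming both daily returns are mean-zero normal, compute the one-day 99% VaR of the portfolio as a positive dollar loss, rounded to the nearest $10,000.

$9,070,000

σ_p² = 0.46²·3.592² + 0.54²·0.71² + 2·-0.35·0.46·0.54·3.592·0.71 = 2.4337 (%²).
σ_p = √2.4337 = 1.560%.
At 99%, z = 2.326.
VaR = 2.326 × 1.560% = 3.629%; on $250,000,000 that is $9,072,500.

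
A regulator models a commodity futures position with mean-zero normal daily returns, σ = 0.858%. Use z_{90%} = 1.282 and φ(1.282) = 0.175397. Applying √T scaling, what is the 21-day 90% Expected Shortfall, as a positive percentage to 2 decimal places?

6.90%

σ_{21d} = 0.858% × √21 = 3.932%.
ES multiplier = φ(z)/(1−α) = 0.175397/0.1 = 1.754.
ES = 3.932% × 1.754 = 6.897%.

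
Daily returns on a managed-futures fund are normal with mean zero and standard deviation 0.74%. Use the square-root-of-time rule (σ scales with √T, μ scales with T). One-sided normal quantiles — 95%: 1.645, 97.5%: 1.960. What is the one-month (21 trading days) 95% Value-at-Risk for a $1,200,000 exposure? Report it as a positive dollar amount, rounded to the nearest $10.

σ_{21d} = 0.74% × √21 = 3.391%.
VaR = 1.645 × 3.391% = 5.578%.
On $1,200,000: 0.05578 × $1,200,000 = $66,936.

$66,940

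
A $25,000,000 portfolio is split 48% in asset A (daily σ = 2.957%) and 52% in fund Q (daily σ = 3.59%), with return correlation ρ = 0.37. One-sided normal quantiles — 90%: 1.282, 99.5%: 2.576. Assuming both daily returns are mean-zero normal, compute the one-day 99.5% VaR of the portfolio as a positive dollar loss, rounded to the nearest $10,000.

σ_p² = 0.48²·2.957² + 0.52²·3.59² + 2·0.37·0.48·0.52·2.957·3.59 = 7.4603 (%²).
σ_p = √7.4603 = 2.731%.
VaR = 2.576 × 2.731% = 7.035%; on $25,000,000 that is $1,758,750.

$1,760,000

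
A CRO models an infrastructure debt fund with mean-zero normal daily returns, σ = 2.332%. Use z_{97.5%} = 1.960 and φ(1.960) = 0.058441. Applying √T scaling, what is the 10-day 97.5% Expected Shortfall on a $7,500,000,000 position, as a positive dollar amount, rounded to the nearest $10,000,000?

σ_{10d} = 2.332% × √10 = 7.374%.
ES multiplier = φ(z)/(1−α) = 0.058441/0.025 = 2.338.
ES = 7.374% × 2.338 = 17.240%; on $7,500,000,000: $1,293,000,000.

$1,290,000,000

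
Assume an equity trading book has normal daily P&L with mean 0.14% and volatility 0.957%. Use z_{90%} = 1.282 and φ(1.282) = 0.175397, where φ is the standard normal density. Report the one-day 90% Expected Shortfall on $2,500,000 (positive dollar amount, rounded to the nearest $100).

Tail multiplier: φ(z)/(1−α) = 0.175397 / 0.1 = 1.754.
ES = −(0.14%) + 0.957% × 1.754 = 1.539%.
On $2,500,000: 0.01539 × $2,500,000 = $38,475.

$38,500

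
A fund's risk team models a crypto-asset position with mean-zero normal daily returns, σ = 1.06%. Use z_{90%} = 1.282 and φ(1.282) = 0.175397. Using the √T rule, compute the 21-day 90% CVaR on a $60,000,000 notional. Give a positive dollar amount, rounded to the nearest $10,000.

$5,110,000

σ_{21d} = 1.06% × √21 = 4.858%.
ES multiplier = φ(z)/(1−α) = 0.175397/0.1 = 1.754.
ES = 4.858% × 1.754 = 8.521%; on $60,000,000: $5,112,600.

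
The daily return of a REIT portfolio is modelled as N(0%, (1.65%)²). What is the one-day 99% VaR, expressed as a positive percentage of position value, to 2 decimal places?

At 99% one-sided, z = 2.326.
VaR = z·σ = 2.326 × 1.65% = 3.838%.

3.84%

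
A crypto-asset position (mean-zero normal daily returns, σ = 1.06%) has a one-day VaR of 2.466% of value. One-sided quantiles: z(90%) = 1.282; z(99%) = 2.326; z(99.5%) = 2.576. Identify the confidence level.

99%

Implied z = VaR/σ = 2.466 / 1.06 = 2.326.
This matches z(99%) = 2.326.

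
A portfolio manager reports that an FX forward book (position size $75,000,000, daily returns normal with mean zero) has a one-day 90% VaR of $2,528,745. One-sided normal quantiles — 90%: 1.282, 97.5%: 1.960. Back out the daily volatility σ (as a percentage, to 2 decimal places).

VaR as a fraction: $2,528,745 / $75,000,000 = 3.372%.
σ = VaR / z = 3.372% / 1.282 = 2.630%.

2.63%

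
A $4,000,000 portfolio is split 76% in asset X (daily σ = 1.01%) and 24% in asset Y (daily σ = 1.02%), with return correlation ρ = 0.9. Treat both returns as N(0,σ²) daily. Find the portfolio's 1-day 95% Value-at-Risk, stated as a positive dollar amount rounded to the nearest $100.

$65,400

σ_p² = 0.76²·1.01² + 0.24²·1.02² + 2·0.9·0.76·0.24·1.01·1.02 = 0.9874 (%²).
σ_p = √0.9874 = 0.994%.
At 95%, z = 1.645.
VaR = 1.645 × 0.994% = 1.635%; on $4,000,000 that is $65,400.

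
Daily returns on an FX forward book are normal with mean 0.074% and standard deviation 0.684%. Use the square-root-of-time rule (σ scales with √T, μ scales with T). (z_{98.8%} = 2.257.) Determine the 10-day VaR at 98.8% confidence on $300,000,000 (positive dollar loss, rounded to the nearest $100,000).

σ_{10d} = 0.684% × √10 = 2.163%; μ_{10d} = 10 × 0.074% = 0.740%.
VaR = −(0.740%) + 2.257 × 2.163% = 4.142%.
On $300,000,000: 0.04142 × $300,000,000 = $12,426,000.

$12,400,000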